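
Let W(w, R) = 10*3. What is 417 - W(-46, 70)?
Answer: 387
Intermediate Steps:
W(w, R) = 30
417 - W(-46, 70) = 417 - 1*30 = 417 - 30 = 387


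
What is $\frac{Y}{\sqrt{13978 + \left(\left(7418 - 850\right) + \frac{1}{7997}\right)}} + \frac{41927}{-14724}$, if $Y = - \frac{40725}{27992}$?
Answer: $- \frac{41927}{14724} - \frac{40725 \sqrt{7774899319}}{353789516392} \approx -2.8577$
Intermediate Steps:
$Y = - \frac{40725}{27992}$ ($Y = \left(-40725\right) \frac{1}{27992} = - \frac{40725}{27992} \approx -1.4549$)
$\frac{Y}{\sqrt{13978 + \left(\left(7418 - 850\right) + \frac{1}{7997}\right)}} + \frac{41927}{-14724} = - \frac{40725}{27992 \sqrt{13978 + \left(\left(7418 - 850\right) + \frac{1}{7997}\right)}} + \frac{41927}{-14724} = - \frac{40725}{27992 \sqrt{13978 + \left(6568 + \frac{1}{7997}\right)}} + 41927 \left(- \frac{1}{14724}\right) = - \frac{40725}{27992 \sqrt{13978 + \frac{52524297}{7997}}} - \frac{41927}{14724} = - \frac{40725}{27992 \sqrt{\frac{164306363}{7997}}} - \frac{41927}{14724} = - \frac{40725}{27992 \frac{13 \sqrt{7774899319}}{7997}} - \frac{41927}{14724} = - \frac{40725 \frac{\sqrt{7774899319}}{12638951}}{27992} - \frac{41927}{14724} = - \frac{40725 \sqrt{7774899319}}{353789516392} - \frac{41927}{14724} = - \frac{41927}{14724} - \frac{40725 \sqrt{7774899319}}{353789516392}$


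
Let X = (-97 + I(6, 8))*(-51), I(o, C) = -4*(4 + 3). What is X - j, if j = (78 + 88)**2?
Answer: -21181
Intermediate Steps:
j = 27556 (j = 166**2 = 27556)
I(o, C) = -28 (I(o, C) = -4*7 = -28)
X = 6375 (X = (-97 - 28)*(-51) = -125*(-51) = 6375)
X - j = 6375 - 1*27556 = 6375 - 27556 = -21181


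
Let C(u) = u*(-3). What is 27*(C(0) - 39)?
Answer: -1053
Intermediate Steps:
C(u) = -3*u
27*(C(0) - 39) = 27*(-3*0 - 39) = 27*(0 - 39) = 27*(-39) = -1053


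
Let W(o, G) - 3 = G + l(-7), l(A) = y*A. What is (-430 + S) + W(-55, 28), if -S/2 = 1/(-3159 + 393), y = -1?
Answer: -542135/1383 ≈ -392.00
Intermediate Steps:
S = 1/1383 (S = -2/(-3159 + 393) = -2/(-2766) = -2*(-1/2766) = 1/1383 ≈ 0.00072307)
l(A) = -A
W(o, G) = 10 + G (W(o, G) = 3 + (G - 1*(-7)) = 3 + (G + 7) = 3 + (7 + G) = 10 + G)
(-430 + S) + W(-55, 28) = (-430 + 1/1383) + (10 + 28) = -594689/1383 + 38 = -542135/1383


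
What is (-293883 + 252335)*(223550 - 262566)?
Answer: 1621036768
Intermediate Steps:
(-293883 + 252335)*(223550 - 262566) = -41548*(-39016) = 1621036768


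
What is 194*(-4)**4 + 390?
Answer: 50054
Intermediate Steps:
194*(-4)**4 + 390 = 194*256 + 390 = 49664 + 390 = 50054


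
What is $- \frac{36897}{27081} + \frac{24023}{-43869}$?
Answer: $- \frac{252133484}{132001821} \approx -1.9101$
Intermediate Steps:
$- \frac{36897}{27081} + \frac{24023}{-43869} = \left(-36897\right) \frac{1}{27081} + 24023 \left(- \frac{1}{43869}\right) = - \frac{12299}{9027} - \frac{24023}{43869} = - \frac{252133484}{132001821}$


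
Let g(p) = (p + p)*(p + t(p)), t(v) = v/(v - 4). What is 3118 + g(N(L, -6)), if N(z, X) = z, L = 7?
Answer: 9746/3 ≈ 3248.7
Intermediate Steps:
t(v) = v/(-4 + v)
g(p) = 2*p*(p + p/(-4 + p)) (g(p) = (p + p)*(p + p/(-4 + p)) = (2*p)*(p + p/(-4 + p)) = 2*p*(p + p/(-4 + p)))
3118 + g(N(L, -6)) = 3118 + 2*7²*(-3 + 7)/(-4 + 7) = 3118 + 2*49*4/3 = 3118 + 2*49*(⅓)*4 = 3118 + 392/3 = 9746/3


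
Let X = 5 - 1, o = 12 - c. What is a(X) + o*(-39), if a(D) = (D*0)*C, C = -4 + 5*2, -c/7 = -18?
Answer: 4446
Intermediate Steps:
c = 126 (c = -7*(-18) = 126)
o = -114 (o = 12 - 1*126 = 12 - 126 = -114)
X = 4
C = 6 (C = -4 + 10 = 6)
a(D) = 0 (a(D) = (D*0)*6 = 0*6 = 0)
a(X) + o*(-39) = 0 - 114*(-39) = 0 + 4446 = 4446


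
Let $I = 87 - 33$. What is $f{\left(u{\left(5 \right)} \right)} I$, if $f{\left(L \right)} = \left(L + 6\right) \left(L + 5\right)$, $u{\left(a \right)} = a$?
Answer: $5940$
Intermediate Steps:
$f{\left(L \right)} = \left(5 + L\right) \left(6 + L\right)$ ($f{\left(L \right)} = \left(6 + L\right) \left(5 + L\right) = \left(5 + L\right) \left(6 + L\right)$)
$I = 54$ ($I = 87 - 33 = 54$)
$f{\left(u{\left(5 \right)} \right)} I = \left(30 + 5^{2} + 11 \cdot 5\right) 54 = \left(30 + 25 + 55\right) 54 = 110 \cdot 54 = 5940$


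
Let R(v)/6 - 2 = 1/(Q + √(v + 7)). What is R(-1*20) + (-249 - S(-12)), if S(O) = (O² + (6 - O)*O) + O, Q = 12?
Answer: 3*(-51*√13 + 610*I)/(√13 - 12*I) ≈ -152.54 - 0.13779*I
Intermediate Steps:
S(O) = O + O² + O*(6 - O) (S(O) = (O² + O*(6 - O)) + O = O + O² + O*(6 - O))
R(v) = 12 + 6/(12 + √(7 + v)) (R(v) = 12 + 6/(12 + √(v + 7)) = 12 + 6/(12 + √(7 + v)))
R(-1*20) + (-249 - S(-12)) = 6*(25 + 2*√(7 - 1*20))/(12 + √(7 - 1*20)) + (-249 - 7*(-12)) = 6*(25 + 2*√(7 - 20))/(12 + √(7 - 20)) + (-249 - 1*(-84)) = 6*(25 + 2*√(-13))/(12 + √(-13)) + (-249 + 84) = 6*(25 + 2*(I*√13))/(12 + I*√13) - 165 = 6*(25 + 2*I*√13)/(12 + I*√13) - 165 = -165 + 6*(25 + 2*I*√13)/(12 + I*√13)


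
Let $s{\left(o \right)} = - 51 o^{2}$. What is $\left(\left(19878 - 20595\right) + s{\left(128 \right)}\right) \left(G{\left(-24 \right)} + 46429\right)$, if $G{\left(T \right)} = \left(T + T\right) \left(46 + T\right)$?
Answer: $-37945485273$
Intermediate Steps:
$G{\left(T \right)} = 2 T \left(46 + T\right)$
$\left(\left(19878 - 20595\right) + s{\left(128 \right)}\right) \left(G{\left(-24 \right)} + 46429\right) = \left(\left(19878 - 20595\right) - 51 \cdot 128^{2}\right) \left(2 \left(-24\right) \left(46 - 24\right) + 46429\right) = \left(-717 - 835584\right) \left(2 \left(-24\right) 22 + 46429\right) = \left(-717 - 835584\right) \left(-1056 + 46429\right) = \left(-836301\right) 45373 = -37945485273$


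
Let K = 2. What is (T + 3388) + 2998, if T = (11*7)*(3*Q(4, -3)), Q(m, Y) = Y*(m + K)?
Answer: 2228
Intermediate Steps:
Q(m, Y) = Y*(2 + m) (Q(m, Y) = Y*(m + 2) = Y*(2 + m))
T = -4158 (T = (11*7)*(3*(-3*(2 + 4))) = 77*(3*(-3*6)) = 77*(3*(-18)) = 77*(-54) = -4158)
(T + 3388) + 2998 = (-4158 + 3388) + 2998 = -770 + 2998 = 2228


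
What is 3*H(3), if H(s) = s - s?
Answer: 0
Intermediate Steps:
H(s) = 0
3*H(3) = 3*0 = 0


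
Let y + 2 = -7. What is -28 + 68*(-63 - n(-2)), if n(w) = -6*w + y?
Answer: -4516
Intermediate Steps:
y = -9 (y = -2 - 7 = -9)
n(w) = -9 - 6*w (n(w) = -6*w - 9 = -9 - 6*w)
-28 + 68*(-63 - n(-2)) = -28 + 68*(-63 - (-9 - 6*(-2))) = -28 + 68*(-63 - (-9 + 12)) = -28 + 68*(-63 - 1*3) = -28 + 68*(-63 - 3) = -28 + 68*(-66) = -28 - 4488 = -4516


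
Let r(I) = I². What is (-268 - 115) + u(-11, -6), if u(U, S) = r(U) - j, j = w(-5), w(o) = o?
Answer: -257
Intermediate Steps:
j = -5
u(U, S) = 5 + U² (u(U, S) = U² - 1*(-5) = U² + 5 = 5 + U²)
(-268 - 115) + u(-11, -6) = (-268 - 115) + (5 + (-11)²) = -383 + (5 + 121) = -383 + 126 = -257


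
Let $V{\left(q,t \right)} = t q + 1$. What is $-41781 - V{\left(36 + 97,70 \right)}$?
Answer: $-51092$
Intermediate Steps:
$V{\left(q,t \right)} = 1 + q t$ ($V{\left(q,t \right)} = q t + 1 = 1 + q t$)
$-41781 - V{\left(36 + 97,70 \right)} = -41781 - \left(1 + \left(36 + 97\right) 70\right) = -41781 - \left(1 + 133 \cdot 70\right) = -41781 - \left(1 + 9310\right) = -41781 - 9311 = -51092$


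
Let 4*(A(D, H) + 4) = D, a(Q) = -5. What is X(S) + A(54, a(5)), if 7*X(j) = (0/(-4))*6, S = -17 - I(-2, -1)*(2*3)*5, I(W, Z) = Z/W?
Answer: 19/2 ≈ 9.5000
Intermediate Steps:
A(D, H) = -4 + D/4
S = -32 (S = -17 - (-1/(-2))*(2*3)*5 = -17 - -1*(-½)*6*5 = -17 - (½)*6*5 = -17 - 3*5 = -17 - 1*15 = -17 - 15 = -32)
X(j) = 0 (X(j) = ((0/(-4))*6)/7 = ((0*(-¼))*6)/7 = (0*6)/7 = (⅐)*0 = 0)
X(S) + A(54, a(5)) = 0 + (-4 + (¼)*54) = 0 + (-4 + 27/2) = 0 + 19/2 = 19/2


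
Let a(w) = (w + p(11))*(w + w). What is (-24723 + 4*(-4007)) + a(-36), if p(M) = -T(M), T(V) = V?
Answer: -37367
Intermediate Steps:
p(M) = -M
a(w) = 2*w*(-11 + w) (a(w) = (w - 1*11)*(w + w) = (w - 11)*(2*w) = (-11 + w)*(2*w) = 2*w*(-11 + w))
(-24723 + 4*(-4007)) + a(-36) = (-24723 + 4*(-4007)) + 2*(-36)*(-11 - 36) = (-24723 - 16028) + 2*(-36)*(-47) = -40751 + 3384 = -37367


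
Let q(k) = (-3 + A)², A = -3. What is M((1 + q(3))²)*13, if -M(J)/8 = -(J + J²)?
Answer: 195055120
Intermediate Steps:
q(k) = 36 (q(k) = (-3 - 3)² = (-6)² = 36)
M(J) = 8*J + 8*J² (M(J) = -(-8)*(J + J²) = -8*(-J - J²) = 8*J + 8*J²)
M((1 + q(3))²)*13 = (8*(1 + 36)²*(1 + (1 + 36)²))*13 = (8*37²*(1 + 37²))*13 = (8*1369*(1 + 1369))*13 = (8*1369*1370)*13 = 15004240*13 = 195055120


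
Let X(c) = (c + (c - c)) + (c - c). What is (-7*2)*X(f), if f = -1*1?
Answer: 14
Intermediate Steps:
f = -1
X(c) = c (X(c) = (c + 0) + 0 = c + 0 = c)
(-7*2)*X(f) = -7*2*(-1) = -14*(-1) = 14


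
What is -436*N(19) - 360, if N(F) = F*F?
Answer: -157756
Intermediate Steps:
N(F) = F²
-436*N(19) - 360 = -436*19² - 360 = -436*361 - 360 = -157396 - 360 = -157756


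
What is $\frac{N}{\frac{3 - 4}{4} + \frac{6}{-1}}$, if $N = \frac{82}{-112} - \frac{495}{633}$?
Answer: $\frac{17891}{73850} \approx 0.24226$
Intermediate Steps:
$N = - \frac{17891}{11816}$ ($N = 82 \left(- \frac{1}{112}\right) - \frac{165}{211} = - \frac{41}{56} - \frac{165}{211} = - \frac{17891}{11816} \approx -1.5141$)
$\frac{N}{\frac{3 - 4}{4} + \frac{6}{-1}} = \frac{1}{\frac{3 - 4}{4} + \frac{6}{-1}} \left(- \frac{17891}{11816}\right) = \frac{1}{\left(3 - 4\right) \frac{1}{4} + 6 \left(-1\right)} \left(- \frac{17891}{11816}\right) = \frac{1}{\left(-1\right) \frac{1}{4} - 6} \left(- \frac{17891}{11816}\right) = \frac{1}{- \frac{1}{4} - 6} \left(- \frac{17891}{11816}\right) = \frac{1}{- \frac{25}{4}} \left(- \frac{17891}{11816}\right) = \left(- \frac{4}{25}\right) \left(- \frac{17891}{11816}\right) = \frac{17891}{73850}$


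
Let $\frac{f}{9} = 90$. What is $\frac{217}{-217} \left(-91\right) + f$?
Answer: $901$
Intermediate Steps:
$f = 810$ ($f = 9 \cdot 90 = 810$)
$\frac{217}{-217} \left(-91\right) + f = \frac{217}{-217} \left(-91\right) + 810 = 217 \left(- \frac{1}{217}\right) \left(-91\right) + 810 = \left(-1\right) \left(-91\right) + 810 = 91 + 810 = 901$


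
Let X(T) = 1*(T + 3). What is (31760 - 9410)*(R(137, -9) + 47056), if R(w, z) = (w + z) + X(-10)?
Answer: 1054405950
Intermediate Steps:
X(T) = 3 + T (X(T) = 1*(3 + T) = 3 + T)
R(w, z) = -7 + w + z (R(w, z) = (w + z) + (3 - 10) = (w + z) - 7 = -7 + w + z)
(31760 - 9410)*(R(137, -9) + 47056) = (31760 - 9410)*((-7 + 137 - 9) + 47056) = 22350*(121 + 47056) = 22350*47177 = 1054405950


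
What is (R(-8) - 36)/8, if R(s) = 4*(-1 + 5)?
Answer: -5/2 ≈ -2.5000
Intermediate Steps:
R(s) = 16 (R(s) = 4*4 = 16)
(R(-8) - 36)/8 = (16 - 36)/8 = (⅛)*(-20) = -5/2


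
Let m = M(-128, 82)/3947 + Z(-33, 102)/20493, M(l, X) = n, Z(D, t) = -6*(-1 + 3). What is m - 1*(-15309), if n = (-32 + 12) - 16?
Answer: 412760338009/26961957 ≈ 15309.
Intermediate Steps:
Z(D, t) = -12 (Z(D, t) = -6*2 = -12)
n = -36 (n = -20 - 16 = -36)
M(l, X) = -36
m = -261704/26961957 (m = -36/3947 - 12/20493 = -36*1/3947 - 12*1/20493 = -36/3947 - 4/6831 = -261704/26961957 ≈ -0.0097064)
m - 1*(-15309) = -261704/26961957 - 1*(-15309) = -261704/26961957 + 15309 = 412760338009/26961957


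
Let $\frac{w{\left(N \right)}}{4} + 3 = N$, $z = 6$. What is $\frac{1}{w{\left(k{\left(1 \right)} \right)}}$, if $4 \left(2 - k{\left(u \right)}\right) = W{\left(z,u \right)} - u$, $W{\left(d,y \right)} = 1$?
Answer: $- \frac{1}{4} \approx -0.25$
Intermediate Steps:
$k{\left(u \right)} = \frac{7}{4} + \frac{u}{4}$ ($k{\left(u \right)} = 2 - \frac{1 - u}{4} = 2 + \left(- \frac{1}{4} + \frac{u}{4}\right) = \frac{7}{4} + \frac{u}{4}$)
$w{\left(N \right)} = -12 + 4 N$
$\frac{1}{w{\left(k{\left(1 \right)} \right)}} = \frac{1}{-12 + 4 \left(\frac{7}{4} + \frac{1}{4} \cdot 1\right)} = \frac{1}{-12 + 4 \left(\frac{7}{4} + \frac{1}{4}\right)} = \frac{1}{-12 + 4 \cdot 2} = \frac{1}{-12 + 8} = \frac{1}{-4} = - \frac{1}{4}$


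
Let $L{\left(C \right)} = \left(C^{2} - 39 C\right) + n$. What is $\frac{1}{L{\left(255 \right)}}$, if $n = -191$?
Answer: $\frac{1}{54889} \approx 1.8219 \cdot 10^{-5}$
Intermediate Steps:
$L{\left(C \right)} = -191 + C^{2} - 39 C$ ($L{\left(C \right)} = \left(C^{2} - 39 C\right) - 191 = -191 + C^{2} - 39 C$)
$\frac{1}{L{\left(255 \right)}} = \frac{1}{-191 + 255^{2} - 9945} = \frac{1}{-191 + 65025 - 9945} = \frac{1}{54889}$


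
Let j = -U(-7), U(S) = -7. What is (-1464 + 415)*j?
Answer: -7343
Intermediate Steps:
j = 7 (j = -1*(-7) = 7)
(-1464 + 415)*j = (-1464 + 415)*7 = -1049*7 = -7343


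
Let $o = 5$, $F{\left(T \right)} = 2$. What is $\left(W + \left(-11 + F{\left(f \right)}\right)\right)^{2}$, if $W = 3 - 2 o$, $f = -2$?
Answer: $256$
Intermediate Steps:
$W = -7$ ($W = 3 - 10 = -7$)
$\left(W + \left(-11 + F{\left(f \right)}\right)\right)^{2} = \left(-7 + \left(-11 + 2\right)\right)^{2} = \left(-7 - 9\right)^{2} = \left(-16\right)^{2} = 256$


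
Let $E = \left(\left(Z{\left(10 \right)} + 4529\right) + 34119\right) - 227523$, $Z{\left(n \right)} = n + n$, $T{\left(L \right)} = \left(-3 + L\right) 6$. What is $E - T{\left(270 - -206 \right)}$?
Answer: $-191693$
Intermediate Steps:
$T{\left(L \right)} = -18 + 6 L$
$Z{\left(n \right)} = 2 n$
$E = -188855$ ($E = \left(\left(2 \cdot 10 + 4529\right) + 34119\right) - 227523 = \left(\left(20 + 4529\right) + 34119\right) - 227523 = \left(4549 + 34119\right) - 227523 = 38668 - 227523 = -188855$)
$E - T{\left(270 - -206 \right)} = -188855 - \left(-18 + 6 \left(270 - -206\right)\right) = -188855 - \left(-18 + 6 \left(270 + 206\right)\right) = -188855 - \left(-18 + 6 \cdot 476\right) = -188855 - \left(-18 + 2856\right) = -188855 - 2838 = -191693$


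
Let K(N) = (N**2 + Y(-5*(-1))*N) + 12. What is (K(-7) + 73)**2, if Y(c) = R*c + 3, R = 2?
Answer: 1849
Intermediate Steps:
Y(c) = 3 + 2*c (Y(c) = 2*c + 3 = 3 + 2*c)
K(N) = 12 + N**2 + 13*N (K(N) = (N**2 + (3 + 2*(-5*(-1)))*N) + 12 = (N**2 + (3 + 2*5)*N) + 12 = (N**2 + (3 + 10)*N) + 12 = (N**2 + 13*N) + 12 = 12 + N**2 + 13*N)
(K(-7) + 73)**2 = ((12 + (-7)**2 + 13*(-7)) + 73)**2 = ((12 + 49 - 91) + 73)**2 = (-30 + 73)**2 = 43**2 = 1849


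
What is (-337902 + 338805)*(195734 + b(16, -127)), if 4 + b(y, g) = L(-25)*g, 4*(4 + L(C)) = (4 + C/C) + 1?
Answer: 354061785/2 ≈ 1.7703e+8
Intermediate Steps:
L(C) = -5/2 (L(C) = -4 + ((4 + C/C) + 1)/4 = -4 + ((4 + 1) + 1)/4 = -4 + (5 + 1)/4 = -4 + (¼)*6 = -4 + 3/2 = -5/2)
b(y, g) = -4 - 5*g/2
(-337902 + 338805)*(195734 + b(16, -127)) = (-337902 + 338805)*(195734 + (-4 - 5/2*(-127))) = 903*(195734 + (-4 + 635/2)) = 903*(195734 + 627/2) = 903*(392095/2) = 354061785/2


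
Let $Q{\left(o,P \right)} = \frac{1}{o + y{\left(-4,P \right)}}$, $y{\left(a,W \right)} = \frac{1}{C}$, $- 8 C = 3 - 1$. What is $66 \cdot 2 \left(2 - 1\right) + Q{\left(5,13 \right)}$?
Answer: $133$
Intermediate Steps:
$C = - \frac{1}{4}$ ($C = - \frac{3 - 1}{8} = \left(- \frac{1}{8}\right) 2 = - \frac{1}{4} \approx -0.25$)
$y{\left(a,W \right)} = -4$ ($y{\left(a,W \right)} = \frac{1}{- \frac{1}{4}} = -4$)
$Q{\left(o,P \right)} = \frac{1}{-4 + o}$ ($Q{\left(o,P \right)} = \frac{1}{o - 4} = \frac{1}{-4 + o}$)
$66 \cdot 2 \left(2 - 1\right) + Q{\left(5,13 \right)} = 66 \cdot 2 \left(2 - 1\right) + \frac{1}{-4 + 5} = 66 \cdot 2 \cdot 1 + 1^{-1} = 66 \cdot 2 + 1 = 132 + 1 = 133$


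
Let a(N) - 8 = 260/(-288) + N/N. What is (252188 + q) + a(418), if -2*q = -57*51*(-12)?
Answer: 16902295/72 ≈ 2.3475e+5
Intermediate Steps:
q = -17442 (q = -(-57*51)*(-12)/2 = -(-2907)*(-12)/2 = -1/2*34884 = -17442)
a(N) = 583/72 (a(N) = 8 + (260/(-288) + N/N) = 8 + (260*(-1/288) + 1) = 8 + (-65/72 + 1) = 8 + 7/72 = 583/72)
(252188 + q) + a(418) = (252188 - 17442) + 583/72 = 234746 + 583/72 = 16902295/72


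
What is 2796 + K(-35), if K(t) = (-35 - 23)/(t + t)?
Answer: 97889/35 ≈ 2796.8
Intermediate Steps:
K(t) = -29/t (K(t) = -58*1/(2*t) = -29/t)
2796 + K(-35) = 2796 - 29/(-35) = 2796 - 29*(-1/35) = 2796 + 29/35 = 97889/35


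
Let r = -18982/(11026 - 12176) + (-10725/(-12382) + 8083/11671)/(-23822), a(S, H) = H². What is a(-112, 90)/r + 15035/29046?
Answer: 466202011081499606461915/949016304470754928374 ≈ 491.25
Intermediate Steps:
r = 32672874215752769/1979451812143300 (r = -18982/(-1150) + (-10725*(-1/12382) + 8083*(1/11671))*(-1/23822) = -18982*(-1/1150) + (10725/12382 + 8083/11671)*(-1/23822) = 9491/575 + (225255181/144510322)*(-1/23822) = 9491/575 - 225255181/3442524890684 = 32672874215752769/1979451812143300 ≈ 16.506)
a(-112, 90)/r + 15035/29046 = 90²/(32672874215752769/1979451812143300) + 15035/29046 = 8100*(1979451812143300/32672874215752769) + 15035*(1/29046) = 16033559678360730000/32672874215752769 + 15035/29046 = 466202011081499606461915/949016304470754928374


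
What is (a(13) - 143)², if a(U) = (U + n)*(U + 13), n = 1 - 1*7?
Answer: 1521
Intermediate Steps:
n = -6 (n = 1 - 7 = -6)
a(U) = (-6 + U)*(13 + U) (a(U) = (U - 6)*(U + 13) = (-6 + U)*(13 + U))
(a(13) - 143)² = ((-78 + 13² + 7*13) - 143)² = ((-78 + 169 + 91) - 143)² = (182 - 143)² = 39² = 1521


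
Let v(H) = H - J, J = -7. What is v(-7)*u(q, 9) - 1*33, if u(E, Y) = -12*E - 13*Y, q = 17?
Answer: -33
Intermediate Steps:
u(E, Y) = -13*Y - 12*E
v(H) = 7 + H (v(H) = H - 1*(-7) = H + 7 = 7 + H)
v(-7)*u(q, 9) - 1*33 = (7 - 7)*(-13*9 - 12*17) - 1*33 = 0*(-117 - 204) - 33 = 0*(-321) - 33 = 0 - 33 = -33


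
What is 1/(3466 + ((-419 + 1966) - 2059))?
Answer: 1/2954 ≈ 0.00033852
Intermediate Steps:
1/(3466 + ((-419 + 1966) - 2059)) = 1/(3466 + (1547 - 2059)) = 1/(3466 - 512) = 1/2954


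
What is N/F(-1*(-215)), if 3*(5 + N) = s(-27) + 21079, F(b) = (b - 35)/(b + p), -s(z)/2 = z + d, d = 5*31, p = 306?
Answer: 301138/15 ≈ 20076.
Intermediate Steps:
d = 155
s(z) = -310 - 2*z (s(z) = -2*(z + 155) = -2*(155 + z) = -310 - 2*z)
F(b) = (-35 + b)/(306 + b) (F(b) = (b - 35)/(b + 306) = (-35 + b)/(306 + b))
N = 6936 (N = -5 + ((-310 - 2*(-27)) + 21079)/3 = -5 + ((-310 + 54) + 21079)/3 = -5 + (-256 + 21079)/3 = -5 + (1/3)*20823 = -5 + 6941 = 6936)
N/F(-1*(-215)) = 6936/(((-35 - 1*(-215))/(306 - 1*(-215)))) = 6936/(((-35 + 215)/(306 + 215))) = 6936/((180/521)) = 6936/(((1/521)*180)) = 6936/(180/521) = 6936*(521/180) = 301138/15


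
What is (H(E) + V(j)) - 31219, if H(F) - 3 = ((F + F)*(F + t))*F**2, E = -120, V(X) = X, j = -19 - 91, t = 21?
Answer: 342112674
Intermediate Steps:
j = -110
H(F) = 3 + 2*F**3*(21 + F) (H(F) = 3 + ((F + F)*(F + 21))*F**2 = 3 + ((2*F)*(21 + F))*F**2 = 3 + (2*F*(21 + F))*F**2 = 3 + 2*F**3*(21 + F))
(H(E) + V(j)) - 31219 = ((3 + 2*(-120)**4 + 42*(-120)**3) - 110) - 31219 = ((3 + 2*207360000 + 42*(-1728000)) - 110) - 31219 = ((3 + 414720000 - 72576000) - 110) - 31219 = (342144003 - 110) - 31219 = 342143893 - 31219 = 342112674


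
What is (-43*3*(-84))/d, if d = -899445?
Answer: -3612/299815 ≈ -0.012047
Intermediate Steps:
(-43*3*(-84))/d = (-43*3*(-84))/(-899445) = -129*(-84)*(-1/899445) = 10836*(-1/899445) = -3612/299815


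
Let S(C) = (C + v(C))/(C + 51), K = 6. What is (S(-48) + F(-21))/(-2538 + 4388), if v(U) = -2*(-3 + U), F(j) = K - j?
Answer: 9/370 ≈ 0.024324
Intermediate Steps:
F(j) = 6 - j
v(U) = 6 - 2*U
S(C) = (6 - C)/(51 + C) (S(C) = (C + (6 - 2*C))/(C + 51) = (6 - C)/(51 + C))
(S(-48) + F(-21))/(-2538 + 4388) = ((6 - 1*(-48))/(51 - 48) + (6 - 1*(-21)))/(-2538 + 4388) = ((6 + 48)/3 + (6 + 21))/1850 = ((1/3)*54 + 27)*(1/1850) = (18 + 27)*(1/1850) = 45*(1/1850) = 9/370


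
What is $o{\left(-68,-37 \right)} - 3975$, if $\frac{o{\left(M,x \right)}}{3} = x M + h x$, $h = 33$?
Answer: $-90$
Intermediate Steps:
$o{\left(M,x \right)} = 99 x + 3 M x$ ($o{\left(M,x \right)} = 3 \left(x M + 33 x\right) = 3 \left(M x + 33 x\right) = 3 \left(33 x + M x\right) = 99 x + 3 M x$)
$o{\left(-68,-37 \right)} - 3975 = 3 \left(-37\right) \left(33 - 68\right) - 3975 = 3 \left(-37\right) \left(-35\right) - 3975 = 3885 - 3975 = -90$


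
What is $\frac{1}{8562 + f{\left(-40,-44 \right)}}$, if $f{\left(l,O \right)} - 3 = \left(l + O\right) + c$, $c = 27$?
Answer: $\frac{1}{8508} \approx 0.00011754$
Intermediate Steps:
$f{\left(l,O \right)} = 30 + O + l$ ($f{\left(l,O \right)} = 3 + \left(\left(l + O\right) + 27\right) = 3 + \left(\left(O + l\right) + 27\right) = 3 + \left(27 + O + l\right) = 30 + O + l$)
$\frac{1}{8562 + f{\left(-40,-44 \right)}} = \frac{1}{8562 - 54} = \frac{1}{8508}$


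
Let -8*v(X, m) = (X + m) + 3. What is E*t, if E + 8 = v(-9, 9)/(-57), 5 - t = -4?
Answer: -10935/152 ≈ -71.941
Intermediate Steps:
t = 9 (t = 5 - 1*(-4) = 5 + 4 = 9)
v(X, m) = -3/8 - X/8 - m/8 (v(X, m) = -((X + m) + 3)/8 = -(3 + X + m)/8 = -3/8 - X/8 - m/8)
E = -1215/152 (E = -8 + (-3/8 - 1/8*(-9) - 1/8*9)/(-57) = -8 + (-3/8 + 9/8 - 9/8)*(-1/57) = -8 - 3/8*(-1/57) = -8 + 1/152 = -1215/152 ≈ -7.9934)
E*t = -1215/152*9 = -10935/152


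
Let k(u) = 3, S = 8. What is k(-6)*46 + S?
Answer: 146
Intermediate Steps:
k(-6)*46 + S = 3*46 + 8 = 138 + 8 = 146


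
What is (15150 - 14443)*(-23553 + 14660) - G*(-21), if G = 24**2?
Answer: -6275255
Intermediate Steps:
G = 576
(15150 - 14443)*(-23553 + 14660) - G*(-21) = (15150 - 14443)*(-23553 + 14660) - 576*(-21) = 707*(-8893) - 1*(-12096) = -6287351 + 12096 = -6275255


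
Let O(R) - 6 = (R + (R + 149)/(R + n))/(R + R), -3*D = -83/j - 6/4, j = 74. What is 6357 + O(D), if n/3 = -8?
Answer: 3167163677/497998 ≈ 6359.8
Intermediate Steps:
n = -24 (n = 3*(-8) = -24)
D = 97/111 (D = -(-83/74 - 6/4)/3 = -(-83*1/74 - 6*1/4)/3 = -(-83/74 - 3/2)/3 = -1/3*(-97/37) = 97/111 ≈ 0.87387)
O(R) = 6 + (R + (149 + R)/(-24 + R))/(2*R) (O(R) = 6 + (R + (R + 149)/(R - 24))/(R + R) = 6 + (R + (149 + R)/(-24 + R))/((2*R)) = 6 + (R + (149 + R)/(-24 + R))*(1/(2*R)) = 6 + (R + (149 + R)/(-24 + R))/(2*R))
6357 + O(D) = 6357 + (149 - 311*97/111 + 13*(97/111)**2)/(2*(97/111)*(-24 + 97/111)) = 6357 + (1/2)*(111/97)*(149 - 30167/111 + 13*(9409/12321))/(-2567/111) = 6357 + (1/2)*(111/97)*(-111/2567)*(149 - 30167/111 + 122317/12321) = 6357 + (1/2)*(111/97)*(-111/2567)*(-1390391/12321) = 6357 + 1390391/497998 = 3167163677/497998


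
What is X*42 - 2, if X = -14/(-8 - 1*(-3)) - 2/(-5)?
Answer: 662/5 ≈ 132.40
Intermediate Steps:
X = 16/5 (X = -14/(-8 + 3) - 2*(-⅕) = -14/(-5) + ⅖ = -14*(-⅕) + ⅖ = 14/5 + ⅖ = 16/5 ≈ 3.2000)
X*42 - 2 = (16/5)*42 - 2 = 672/5 - 2 = 662/5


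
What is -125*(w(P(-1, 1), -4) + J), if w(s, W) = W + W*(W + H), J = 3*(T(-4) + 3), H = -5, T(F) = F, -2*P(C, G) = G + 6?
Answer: -3625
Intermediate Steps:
P(C, G) = -3 - G/2 (P(C, G) = -(G + 6)/2 = -(6 + G)/2 = -3 - G/2)
J = -3 (J = 3*(-4 + 3) = 3*(-1) = -3)
w(s, W) = W + W*(-5 + W) (w(s, W) = W + W*(W - 5) = W + W*(-5 + W))
-125*(w(P(-1, 1), -4) + J) = -125*(-4*(-4 - 4) - 3) = -125*(-4*(-8) - 3) = -125*(32 - 3) = -125*29 = -3625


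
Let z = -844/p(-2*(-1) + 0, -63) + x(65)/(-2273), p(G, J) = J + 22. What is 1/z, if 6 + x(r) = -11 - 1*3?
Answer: 93193/1919232 ≈ 0.048557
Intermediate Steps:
x(r) = -20 (x(r) = -6 + (-11 - 1*3) = -6 + (-11 - 3) = -6 - 14 = -20)
p(G, J) = 22 + J
z = 1919232/93193 (z = -844/(22 - 63) - 20/(-2273) = -844/(-41) - 20*(-1/2273) = -844*(-1/41) + 20/2273 = 844/41 + 20/2273 = 1919232/93193 ≈ 20.594)
1/z = 1/(1919232/93193) = 93193/1919232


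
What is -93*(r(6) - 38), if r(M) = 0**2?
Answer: 3534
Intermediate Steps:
r(M) = 0
-93*(r(6) - 38) = -93*(0 - 38) = -93*(-38) = 3534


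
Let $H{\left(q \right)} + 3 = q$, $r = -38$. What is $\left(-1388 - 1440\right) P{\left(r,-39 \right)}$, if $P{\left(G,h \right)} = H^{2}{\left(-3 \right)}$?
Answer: $-101808$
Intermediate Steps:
$H{\left(q \right)} = -3 + q$
$P{\left(G,h \right)} = 36$ ($P{\left(G,h \right)} = \left(-3 - 3\right)^{2} = \left(-6\right)^{2} = 36$)
$\left(-1388 - 1440\right) P{\left(r,-39 \right)} = \left(-1388 - 1440\right) 36 = \left(-2828\right) 36 = -101808$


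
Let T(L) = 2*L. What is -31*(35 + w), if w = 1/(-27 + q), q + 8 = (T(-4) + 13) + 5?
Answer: -27094/25 ≈ -1083.8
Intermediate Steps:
q = 2 (q = -8 + ((2*(-4) + 13) + 5) = -8 + ((-8 + 13) + 5) = -8 + (5 + 5) = -8 + 10 = 2)
w = -1/25 (w = 1/(-27 + 2) = 1/(-25) = -1/25 ≈ -0.040000)
-31*(35 + w) = -31*(35 - 1/25) = -31*874/25 = -27094/25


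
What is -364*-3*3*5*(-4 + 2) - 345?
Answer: -33105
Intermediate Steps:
-364*-3*3*5*(-4 + 2) - 345 = -364*(-9*5)*(-2) - 345 = -(-16380)*(-2) - 345 = -364*90 - 345 = -32760 - 345 = -33105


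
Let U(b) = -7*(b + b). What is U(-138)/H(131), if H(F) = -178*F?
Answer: -966/11659 ≈ -0.082854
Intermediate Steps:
U(b) = -14*b
U(-138)/H(131) = (-14*(-138))/((-178*131)) = 1932/(-23318) = 1932*(-1/23318) = -966/11659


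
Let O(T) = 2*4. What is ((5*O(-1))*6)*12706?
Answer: 3049440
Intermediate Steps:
O(T) = 8
((5*O(-1))*6)*12706 = ((5*8)*6)*12706 = (40*6)*12706 = 240*12706 = 3049440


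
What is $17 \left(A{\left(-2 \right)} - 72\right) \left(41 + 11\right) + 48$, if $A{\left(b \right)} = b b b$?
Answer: $-70672$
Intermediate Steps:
$A{\left(b \right)} = b^{3}$ ($A{\left(b \right)} = b^{2} b = b^{3}$)
$17 \left(A{\left(-2 \right)} - 72\right) \left(41 + 11\right) + 48 = 17 \left(\left(-2\right)^{3} - 72\right) \left(41 + 11\right) + 48 = 17 \left(-8 - 72\right) 52 + 48 = 17 \left(\left(-80\right) 52\right) + 48 = 17 \left(-4160\right) + 48 = -70720 + 48 = -70672$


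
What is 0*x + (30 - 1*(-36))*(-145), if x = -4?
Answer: -9570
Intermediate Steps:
0*x + (30 - 1*(-36))*(-145) = 0*(-4) + (30 - 1*(-36))*(-145) = 0 + (30 + 36)*(-145) = 0 + 66*(-145) = 0 - 9570 = -9570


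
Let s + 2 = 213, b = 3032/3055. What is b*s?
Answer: 639752/3055 ≈ 209.41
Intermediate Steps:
b = 3032/3055 (b = 3032*(1/3055) = 3032/3055 ≈ 0.99247)
s = 211 (s = -2 + 213 = 211)
b*s = (3032/3055)*211 = 639752/3055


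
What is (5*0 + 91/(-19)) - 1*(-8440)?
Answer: 160269/19 ≈ 8435.2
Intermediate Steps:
(5*0 + 91/(-19)) - 1*(-8440) = (0 + 91*(-1/19)) + 8440 = (0 - 91/19) + 8440 = -91/19 + 8440 = 160269/19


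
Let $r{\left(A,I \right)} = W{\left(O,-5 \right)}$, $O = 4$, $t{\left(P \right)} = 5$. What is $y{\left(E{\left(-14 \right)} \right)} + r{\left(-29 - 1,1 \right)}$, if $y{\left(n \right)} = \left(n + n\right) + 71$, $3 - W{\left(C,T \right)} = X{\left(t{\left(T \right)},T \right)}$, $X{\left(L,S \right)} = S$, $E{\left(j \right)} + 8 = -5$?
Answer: $53$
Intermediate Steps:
$E{\left(j \right)} = -13$ ($E{\left(j \right)} = -8 - 5 = -13$)
$W{\left(C,T \right)} = 3 - T$
$y{\left(n \right)} = 71 + 2 n$ ($y{\left(n \right)} = 2 n + 71 = 71 + 2 n$)
$r{\left(A,I \right)} = 8$ ($r{\left(A,I \right)} = 3 - -5 = 3 + 5 = 8$)
$y{\left(E{\left(-14 \right)} \right)} + r{\left(-29 - 1,1 \right)} = \left(71 + 2 \left(-13\right)\right) + 8 = \left(71 - 26\right) + 8 = 45 + 8 = 53$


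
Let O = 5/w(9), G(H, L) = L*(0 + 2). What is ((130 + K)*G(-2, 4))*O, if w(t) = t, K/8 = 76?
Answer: 3280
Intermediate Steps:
K = 608 (K = 8*76 = 608)
G(H, L) = 2*L (G(H, L) = L*2 = 2*L)
O = 5/9 ≈ 0.55556
((130 + K)*G(-2, 4))*O = ((130 + 608)*(2*4))*(5/9) = (738*8)*(5/9) = 5904*(5/9) = 3280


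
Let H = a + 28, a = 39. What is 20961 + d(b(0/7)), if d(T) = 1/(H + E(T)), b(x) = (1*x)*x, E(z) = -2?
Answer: 1362466/65 ≈ 20961.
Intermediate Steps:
H = 67 (H = 39 + 28 = 67)
b(x) = x**2 (b(x) = x*x = x**2)
d(T) = 1/65 (d(T) = 1/(67 - 2) = 1/65)
20961 + d(b(0/7)) = 20961 + 1/65 = 1362466/65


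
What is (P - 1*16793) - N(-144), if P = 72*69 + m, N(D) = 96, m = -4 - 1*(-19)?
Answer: -11906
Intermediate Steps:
m = 15 (m = -4 + 19 = 15)
P = 4983 (P = 72*69 + 15 = 4968 + 15 = 4983)
(P - 1*16793) - N(-144) = (4983 - 1*16793) - 1*96 = (4983 - 16793) - 96 = -11810 - 96 = -11906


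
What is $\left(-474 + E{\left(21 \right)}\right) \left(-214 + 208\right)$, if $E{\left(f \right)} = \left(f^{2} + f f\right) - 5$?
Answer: $-2418$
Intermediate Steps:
$E{\left(f \right)} = -5 + 2 f^{2}$ ($E{\left(f \right)} = \left(f^{2} + f^{2}\right) - 5 = 2 f^{2} - 5 = -5 + 2 f^{2}$)
$\left(-474 + E{\left(21 \right)}\right) \left(-214 + 208\right) = \left(-474 - \left(5 - 2 \cdot 21^{2}\right)\right) \left(-214 + 208\right) = \left(-474 + \left(-5 + 2 \cdot 441\right)\right) \left(-6\right) = \left(-474 + \left(-5 + 882\right)\right) \left(-6\right) = \left(-474 + 877\right) \left(-6\right) = 403 \left(-6\right) = -2418$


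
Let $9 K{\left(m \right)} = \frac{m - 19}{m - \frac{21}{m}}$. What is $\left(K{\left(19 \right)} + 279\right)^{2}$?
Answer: $77841$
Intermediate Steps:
$K{\left(m \right)} = \frac{-19 + m}{9 \left(m - \frac{21}{m}\right)}$ ($K{\left(m \right)} = \frac{\left(m - 19\right) \frac{1}{m - \frac{21}{m}}}{9} = \frac{\left(-19 + m\right) \frac{1}{m - \frac{21}{m}}}{9} = \frac{\frac{1}{m - \frac{21}{m}} \left(-19 + m\right)}{9} = \frac{-19 + m}{9 \left(m - \frac{21}{m}\right)}$)
$\left(K{\left(19 \right)} + 279\right)^{2} = \left(\frac{1}{9} \cdot 19 \frac{1}{-21 + 19^{2}} \left(-19 + 19\right) + 279\right)^{2} = \left(\frac{1}{9} \cdot 19 \frac{1}{-21 + 361} \cdot 0 + 279\right)^{2} = \left(\frac{1}{9} \cdot 19 \cdot \frac{1}{340} \cdot 0 + 279\right)^{2} = \left(0 + 279\right)^{2} = 279^{2} = 77841$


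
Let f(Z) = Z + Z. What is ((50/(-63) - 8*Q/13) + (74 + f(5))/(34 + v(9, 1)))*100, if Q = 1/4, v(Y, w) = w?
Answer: 118960/819 ≈ 145.25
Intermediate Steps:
Q = 1/4 (Q = 1*(1/4) = 1/4 ≈ 0.25000)
f(Z) = 2*Z
((50/(-63) - 8*Q/13) + (74 + f(5))/(34 + v(9, 1)))*100 = ((50/(-63) - 8*1/4/13) + (74 + 2*5)/(34 + 1))*100 = ((50*(-1/63) - 2*1/13) + (74 + 10)/35)*100 = ((-50/63 - 2/13) + 84*(1/35))*100 = (-776/819 + 12/5)*100 = (5948/4095)*100 = 118960/819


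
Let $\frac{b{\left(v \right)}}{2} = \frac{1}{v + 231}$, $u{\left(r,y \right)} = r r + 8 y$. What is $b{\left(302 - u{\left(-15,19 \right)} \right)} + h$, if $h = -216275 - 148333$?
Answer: $- \frac{28439423}{78} \approx -3.6461 \cdot 10^{5}$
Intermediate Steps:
$h = -364608$
$u{\left(r,y \right)} = r^{2} + 8 y$
$b{\left(v \right)} = \frac{2}{231 + v}$ ($b{\left(v \right)} = \frac{2}{v + 231} = \frac{2}{231 + v}$)
$b{\left(302 - u{\left(-15,19 \right)} \right)} + h = \frac{2}{231 + \left(302 - \left(\left(-15\right)^{2} + 8 \cdot 19\right)\right)} - 364608 = \frac{2}{231 + \left(302 - \left(225 + 152\right)\right)} - 364608 = \frac{2}{231 + \left(302 - 377\right)} - 364608 = \frac{2}{231 - 75} - 364608 = \frac{2}{156} - 364608 = 2 \cdot \frac{1}{156} - 364608 = \frac{1}{78} - 364608 = - \frac{28439423}{78}$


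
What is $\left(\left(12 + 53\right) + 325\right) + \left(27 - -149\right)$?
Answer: $566$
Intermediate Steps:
$\left(\left(12 + 53\right) + 325\right) + \left(27 - -149\right) = \left(65 + 325\right) + \left(27 + 149\right) = 390 + 176 = 566$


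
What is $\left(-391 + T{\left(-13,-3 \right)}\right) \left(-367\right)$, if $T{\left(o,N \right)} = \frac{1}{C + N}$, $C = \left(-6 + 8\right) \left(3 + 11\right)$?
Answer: $\frac{3587058}{25} \approx 1.4348 \cdot 10^{5}$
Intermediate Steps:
$C = 28$ ($C = 2 \cdot 14 = 28$)
$T{\left(o,N \right)} = \frac{1}{28 + N}$
$\left(-391 + T{\left(-13,-3 \right)}\right) \left(-367\right) = \left(-391 + \frac{1}{28 - 3}\right) \left(-367\right) = \left(-391 + \frac{1}{25}\right) \left(-367\right) = \left(- \frac{9774}{25}\right) \left(-367\right) = \frac{3587058}{25}$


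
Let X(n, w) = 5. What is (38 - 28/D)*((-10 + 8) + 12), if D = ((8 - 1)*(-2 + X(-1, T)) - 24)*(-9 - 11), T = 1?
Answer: 1126/3 ≈ 375.33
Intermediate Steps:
D = 60 (D = ((8 - 1)*(-2 + 5) - 24)*(-9 - 11) = (7*3 - 24)*(-20) = (21 - 24)*(-20) = -3*(-20) = 60)
(38 - 28/D)*((-10 + 8) + 12) = (38 - 28/60)*((-10 + 8) + 12) = (38 - 28*1/60)*(-2 + 12) = (38 - 7/15)*10 = (563/15)*10 = 1126/3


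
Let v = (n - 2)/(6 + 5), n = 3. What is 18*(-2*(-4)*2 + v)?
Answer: 3186/11 ≈ 289.64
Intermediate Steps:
v = 1/11 (v = (3 - 2)/(6 + 5) = 1/11 ≈ 0.090909)
18*(-2*(-4)*2 + v) = 18*(-2*(-4)*2 + 1/11) = 18*(8*2 + 1/11) = 18*(16 + 1/11) = 18*(177/11) = 3186/11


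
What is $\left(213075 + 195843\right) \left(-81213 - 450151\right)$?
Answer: $-217284304152$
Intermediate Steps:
$\left(213075 + 195843\right) \left(-81213 - 450151\right) = 408918 \left(-531364\right) = -217284304152$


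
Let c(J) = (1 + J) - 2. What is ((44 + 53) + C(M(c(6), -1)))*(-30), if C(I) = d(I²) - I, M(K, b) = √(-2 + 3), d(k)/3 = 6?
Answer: -3420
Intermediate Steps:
d(k) = 18 (d(k) = 3*6 = 18)
c(J) = -1 + J
M(K, b) = 1 (M(K, b) = √1 = 1)
C(I) = 18 - I
((44 + 53) + C(M(c(6), -1)))*(-30) = ((44 + 53) + (18 - 1*1))*(-30) = (97 + (18 - 1))*(-30) = (97 + 17)*(-30) = 114*(-30) = -3420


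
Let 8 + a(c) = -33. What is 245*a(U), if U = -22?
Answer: -10045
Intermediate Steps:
a(c) = -41 (a(c) = -8 - 33 = -41)
245*a(U) = 245*(-41) = -10045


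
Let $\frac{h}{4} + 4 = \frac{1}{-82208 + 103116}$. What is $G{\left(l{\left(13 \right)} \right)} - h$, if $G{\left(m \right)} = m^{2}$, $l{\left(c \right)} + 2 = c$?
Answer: $\frac{716098}{5227} \approx 137.0$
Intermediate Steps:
$l{\left(c \right)} = -2 + c$
$h = - \frac{83631}{5227}$ ($h = -16 + \frac{4}{-82208 + 103116} = -16 + \frac{4}{20908} = -16 + 4 \cdot \frac{1}{20908} = -16 + \frac{1}{5227} = - \frac{83631}{5227} \approx -16.0$)
$G{\left(l{\left(13 \right)} \right)} - h = \left(-2 + 13\right)^{2} - - \frac{83631}{5227} = 11^{2} + \frac{83631}{5227} = 121 + \frac{83631}{5227} = \frac{716098}{5227}$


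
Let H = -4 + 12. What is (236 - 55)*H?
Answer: 1448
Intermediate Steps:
H = 8
(236 - 55)*H = (236 - 55)*8 = 181*8 = 1448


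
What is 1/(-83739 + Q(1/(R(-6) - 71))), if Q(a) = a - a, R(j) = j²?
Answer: -1/83739 ≈ -1.1942e-5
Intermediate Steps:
Q(a) = 0
1/(-83739 + Q(1/(R(-6) - 71))) = 1/(-83739 + 0) = 1/(-83739) = -1/83739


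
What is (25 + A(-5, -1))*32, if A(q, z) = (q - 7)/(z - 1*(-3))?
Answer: 608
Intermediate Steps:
A(q, z) = (-7 + q)/(3 + z) (A(q, z) = (-7 + q)/(z + 3) = (-7 + q)/(3 + z))
(25 + A(-5, -1))*32 = (25 + (-7 - 5)/(3 - 1))*32 = (25 - 12/2)*32 = (25 + (½)*(-12))*32 = (25 - 6)*32 = 19*32 = 608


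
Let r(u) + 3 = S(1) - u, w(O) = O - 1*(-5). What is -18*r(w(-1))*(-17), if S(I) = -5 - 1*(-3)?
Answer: -2754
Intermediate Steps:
S(I) = -2 (S(I) = -5 + 3 = -2)
w(O) = 5 + O (w(O) = O + 5 = 5 + O)
r(u) = -5 - u (r(u) = -3 + (-2 - u) = -5 - u)
-18*r(w(-1))*(-17) = -18*(-5 - (5 - 1))*(-17) = -18*(-5 - 1*4)*(-17) = -18*(-5 - 4)*(-17) = -18*(-9)*(-17) = 162*(-17) = -2754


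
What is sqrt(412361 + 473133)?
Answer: sqrt(885494) ≈ 941.01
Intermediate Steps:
sqrt(412361 + 473133) = sqrt(885494)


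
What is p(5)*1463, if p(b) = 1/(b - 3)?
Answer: 1463/2 ≈ 731.50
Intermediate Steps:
p(b) = 1/(-3 + b)
p(5)*1463 = 1463/(-3 + 5) = 1463/2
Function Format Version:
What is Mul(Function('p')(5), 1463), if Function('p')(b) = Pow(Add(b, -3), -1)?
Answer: Rational(1463, 2) ≈ 731.50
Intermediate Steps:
Function('p')(b) = Pow(Add(-3, b), -1)
Mul(Function('p')(5), 1463) = Mul(Pow(Add(-3, 5), -1), 1463) = Mul(Pow(2, -1), 1463) = Mul(Rational(1, 2), 1463) = Rational(1463, 2)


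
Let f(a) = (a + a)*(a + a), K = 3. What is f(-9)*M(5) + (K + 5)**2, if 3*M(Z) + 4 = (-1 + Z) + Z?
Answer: 604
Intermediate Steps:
M(Z) = -5/3 + 2*Z/3 (M(Z) = -4/3 + ((-1 + Z) + Z)/3 = -4/3 + (-1 + 2*Z)/3 = -4/3 + (-1/3 + 2*Z/3) = -5/3 + 2*Z/3)
f(a) = 4*a**2 (f(a) = (2*a)*(2*a) = 4*a**2)
f(-9)*M(5) + (K + 5)**2 = (4*(-9)**2)*(-5/3 + (2/3)*5) + (3 + 5)**2 = (4*81)*(-5/3 + 10/3) + 8**2 = 324*(5/3) + 64 = 540 + 64 = 604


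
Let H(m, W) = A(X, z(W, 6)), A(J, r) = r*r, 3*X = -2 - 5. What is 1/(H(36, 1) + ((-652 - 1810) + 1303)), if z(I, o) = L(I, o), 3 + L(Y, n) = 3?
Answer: -1/1159 ≈ -0.00086281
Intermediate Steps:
L(Y, n) = 0 (L(Y, n) = -3 + 3 = 0)
z(I, o) = 0
X = -7/3 (X = (-2 - 5)/3 = (⅓)*(-7) = -7/3 ≈ -2.3333)
A(J, r) = r²
H(m, W) = 0 (H(m, W) = 0² = 0)
1/(H(36, 1) + ((-652 - 1810) + 1303)) = 1/(0 + ((-652 - 1810) + 1303)) = 1/(0 + (-2462 + 1303)) = 1/(0 - 1159) = 1/(-1159) = -1/1159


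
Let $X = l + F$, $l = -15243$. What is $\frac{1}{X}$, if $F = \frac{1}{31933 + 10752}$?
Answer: $- \frac{42685}{650647454} \approx -6.5604 \cdot 10^{-5}$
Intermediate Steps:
$F = \frac{1}{42685} \approx 2.3427 \cdot 10^{-5}$
$X = - \frac{650647454}{42685}$ ($X = -15243 + \frac{1}{42685} = - \frac{650647454}{42685} \approx -15243.0$)
$\frac{1}{X} = \frac{1}{- \frac{650647454}{42685}} = - \frac{42685}{650647454}$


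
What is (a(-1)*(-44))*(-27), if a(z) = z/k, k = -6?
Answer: 198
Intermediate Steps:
a(z) = -z/6 (a(z) = z/(-6) = z*(-1/6) = -z/6)
(a(-1)*(-44))*(-27) = (-1/6*(-1)*(-44))*(-27) = ((1/6)*(-44))*(-27) = -22/3*(-27) = 198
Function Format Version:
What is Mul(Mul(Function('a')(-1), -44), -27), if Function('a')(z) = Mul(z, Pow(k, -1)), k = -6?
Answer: 198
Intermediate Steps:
Function('a')(z) = Mul(Rational(-1, 6), z) (Function('a')(z) = Mul(z, Pow(-6, -1)) = Mul(z, Rational(-1, 6)) = Mul(Rational(-1, 6), z))
Mul(Mul(Function('a')(-1), -44), -27) = Mul(Mul(Mul(Rational(-1, 6), -1), -44), -27) = Mul(Mul(Rational(1, 6), -44), -27) = Mul(Rational(-22, 3), -27) = 198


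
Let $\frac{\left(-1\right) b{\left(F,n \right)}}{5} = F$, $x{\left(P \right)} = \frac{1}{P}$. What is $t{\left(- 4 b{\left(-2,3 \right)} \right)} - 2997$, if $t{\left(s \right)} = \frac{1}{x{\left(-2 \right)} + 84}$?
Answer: $- \frac{500497}{167} \approx -2997.0$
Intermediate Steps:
$b{\left(F,n \right)} = - 5 F$
$t{\left(s \right)} = \frac{2}{167}$ ($t{\left(s \right)} = \frac{1}{\frac{1}{-2} + 84} = \frac{1}{- \frac{1}{2} + 84} = \frac{1}{\frac{167}{2}} = \frac{2}{167}$)
$t{\left(- 4 b{\left(-2,3 \right)} \right)} - 2997 = \frac{2}{167} - 2997 = - \frac{500497}{167}$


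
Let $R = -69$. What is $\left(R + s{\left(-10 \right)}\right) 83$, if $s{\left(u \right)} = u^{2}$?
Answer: $2573$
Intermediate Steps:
$\left(R + s{\left(-10 \right)}\right) 83 = \left(-69 + \left(-10\right)^{2}\right) 83 = \left(-69 + 100\right) 83 = 31 \cdot 83 = 2573$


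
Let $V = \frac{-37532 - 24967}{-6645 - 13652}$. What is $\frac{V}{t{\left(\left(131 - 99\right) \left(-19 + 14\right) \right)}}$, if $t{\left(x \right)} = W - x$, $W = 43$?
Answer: $\frac{62499}{4120291} \approx 0.015169$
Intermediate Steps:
$t{\left(x \right)} = 43 - x$
$V = \frac{62499}{20297}$ ($V = - \frac{62499}{-20297} = \left(-62499\right) \left(- \frac{1}{20297}\right) = \frac{62499}{20297} \approx 3.0792$)
$\frac{V}{t{\left(\left(131 - 99\right) \left(-19 + 14\right) \right)}} = \frac{62499}{20297 \left(43 - \left(131 - 99\right) \left(-19 + 14\right)\right)} = \frac{62499}{20297 \left(43 - 32 \left(-5\right)\right)} = \frac{62499}{20297 \left(43 - -160\right)} = \frac{62499}{20297 \left(43 + 160\right)} = \frac{62499}{20297 \cdot 203} = \frac{62499}{20297} \cdot \frac{1}{203} = \frac{62499}{4120291}$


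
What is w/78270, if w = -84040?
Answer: -8404/7827 ≈ -1.0737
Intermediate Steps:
w/78270 = -84040/78270 = -84040*1/78270 = -8404/7827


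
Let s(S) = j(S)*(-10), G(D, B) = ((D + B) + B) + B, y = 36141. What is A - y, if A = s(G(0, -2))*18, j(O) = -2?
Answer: -35781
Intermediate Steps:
G(D, B) = D + 3*B (G(D, B) = ((B + D) + B) + B = (D + 2*B) + B = D + 3*B)
s(S) = 20 (s(S) = -2*(-10) = 20)
A = 360 (A = 20*18 = 360)
A - y = 360 - 1*36141 = 360 - 36141 = -35781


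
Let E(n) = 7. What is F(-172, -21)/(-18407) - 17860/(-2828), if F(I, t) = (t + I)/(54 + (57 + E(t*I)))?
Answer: 9698232541/1535622382 ≈ 6.3155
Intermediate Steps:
F(I, t) = I/118 + t/118 (F(I, t) = (t + I)/(54 + (57 + 7)) = (I + t)/(54 + 64) = (I + t)/118 = (I + t)*(1/118) = I/118 + t/118)
F(-172, -21)/(-18407) - 17860/(-2828) = ((1/118)*(-172) + (1/118)*(-21))/(-18407) - 17860/(-2828) = (-86/59 - 21/118)*(-1/18407) - 17860*(-1/2828) = -193/118*(-1/18407) + 4465/707 = 193/2172026 + 4465/707 = 9698232541/1535622382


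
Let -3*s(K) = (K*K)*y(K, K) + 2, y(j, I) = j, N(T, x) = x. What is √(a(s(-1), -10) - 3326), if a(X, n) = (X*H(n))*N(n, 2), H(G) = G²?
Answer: I*√30534/3 ≈ 58.247*I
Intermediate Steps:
s(K) = -⅔ - K³/3 (s(K) = -((K*K)*K + 2)/3 = -(K²*K + 2)/3 = -(K³ + 2)/3 = -(2 + K³)/3 = -⅔ - K³/3)
a(X, n) = 2*X*n² (a(X, n) = (X*n²)*2 = 2*X*n²)
√(a(s(-1), -10) - 3326) = √(2*(-⅔ - ⅓*(-1)³)*(-10)² - 3326) = √(2*(-⅔ - ⅓*(-1))*100 - 3326) = √(2*(-⅔ + ⅓)*100 - 3326) = √(2*(-⅓)*100 - 3326) = √(-200/3 - 3326) = √(-10178/3) = I*√30534/3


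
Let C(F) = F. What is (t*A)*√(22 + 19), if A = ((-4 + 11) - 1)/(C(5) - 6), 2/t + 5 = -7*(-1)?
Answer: -6*√41 ≈ -38.419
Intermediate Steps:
t = 1 (t = 2/(-5 - 7*(-1)) = 2/(-5 + 7) = 2/2 = 2*(½) = 1)
A = -6 (A = ((-4 + 11) - 1)/(5 - 6) = (7 - 1)/(-1) = 6*(-1) = -6)
(t*A)*√(22 + 19) = (1*(-6))*√(22 + 19) = -6*√41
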